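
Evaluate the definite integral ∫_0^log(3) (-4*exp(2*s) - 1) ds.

-16 - log(3)

An antiderivative is F(s) = -2*exp(2*s) - s.
Then F(log(3)) - F(0) = (-18 - log(3)) - (-2) = -16 - log(3).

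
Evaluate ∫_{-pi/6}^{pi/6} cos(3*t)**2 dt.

Use the identity cos^2(3*t) = (1 + cos(6*t))/2.
An antiderivative is F(t) = t/2 + sin(6*t)/12.
Then F(pi/6) - F(-pi/6) = (pi/12) - (-pi/12) = pi/6.

pi/6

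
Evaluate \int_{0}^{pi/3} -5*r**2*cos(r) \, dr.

-5*pi/3 - 5*sqrt(3)*pi**2/18 + 5*sqrt(3)

Integrate by parts twice (u = r^2, dv = -5*cos(r) dr).
An antiderivative is F(r) = -5*r**2*sin(r) - 10*r*cos(r) + 10*sin(r).
Then F(pi/3) - F(0) = (-5*pi/3 - 5*sqrt(3)*pi**2/18 + 5*sqrt(3)) - (0) = -5*pi/3 - 5*sqrt(3)*pi**2/18 + 5*sqrt(3).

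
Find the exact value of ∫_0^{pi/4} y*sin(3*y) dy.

Integrate by parts once (u = y, dv = sin(3*y) dy).
An antiderivative is F(y) = -y*cos(3*y)/3 + sin(3*y)/9.
Then F(pi/4) - F(0) = (sqrt(2)*(4 + 3*pi)/72) - (0) = sqrt(2)*(4 + 3*pi)/72.

sqrt(2)*(4 + 3*pi)/72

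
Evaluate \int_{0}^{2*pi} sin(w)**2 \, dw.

pi

Use the identity sin^2(w) = (1 - cos(2*w))/2.
An antiderivative is F(w) = w/2 - sin(2*w)/4.
Then F(2*pi) - F(0) = (pi) - (0) = pi.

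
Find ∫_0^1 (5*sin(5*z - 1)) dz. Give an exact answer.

Let u = 5*z - 1, so du = 5 dz. When z = 0, u = -1; when z = 1, u = 4.
The integral becomes ∫ sin(u) du from -1 to 4, with antiderivative -cos(u).
Back in z: F(z) = -cos(5*z - 1).
Then F(1) - F(0) = (-cos(4)) - (-cos(1)) = cos(1) - cos(4).

cos(1) - cos(4)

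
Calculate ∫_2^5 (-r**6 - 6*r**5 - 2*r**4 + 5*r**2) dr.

By the power rule, an antiderivative is F(r) = -r**7/7 - r**6 - 2*r**5/5 + 5*r**3/3.
Then F(5) - F(2) = (-584375/21) - (-8584/105) = -971097/35.

-971097/35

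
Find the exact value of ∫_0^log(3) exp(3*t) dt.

26/3

Let u = exp(t), so du = exp(t) dt. When t = 0, u = 1; when t = log(3), u = 3.
The integral becomes ∫ u**2 du from 1 to 3, with antiderivative u**3/3.
Back in t: F(t) = exp(3*t)/3.
Then F(log(3)) - F(0) = (9) - (1/3) = 26/3.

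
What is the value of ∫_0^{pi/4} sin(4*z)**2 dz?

pi/8

Use the identity sin^2(4*z) = (1 - cos(8*z))/2.
An antiderivative is F(z) = z/2 - sin(8*z)/16.
Then F(pi/4) - F(0) = (pi/8) - (0) = pi/8.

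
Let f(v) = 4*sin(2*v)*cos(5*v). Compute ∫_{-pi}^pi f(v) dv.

Use the identity sin(2*v)cos(5*v) = [sin(7*v) + sin(-3*v)]/2.
An antiderivative is F(v) = 2*cos(3*v)/3 - 2*cos(7*v)/7.
Then F(pi) - F(-pi) = (-8/21) - (-8/21) = 0.

0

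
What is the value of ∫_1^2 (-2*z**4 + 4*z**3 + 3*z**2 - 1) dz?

43/5

By the power rule, an antiderivative is F(z) = -2*z**5/5 + z**4 + z**3 - z.
Then F(2) - F(1) = (46/5) - (3/5) = 43/5.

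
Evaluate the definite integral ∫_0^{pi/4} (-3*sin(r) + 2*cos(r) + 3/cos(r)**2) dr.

5*sqrt(2)/2

An antiderivative is F(r) = 2*sin(r) + 3*cos(r) + 3*tan(r).
Then F(pi/4) - F(0) = (3 + 5*sqrt(2)/2) - (3) = 5*sqrt(2)/2.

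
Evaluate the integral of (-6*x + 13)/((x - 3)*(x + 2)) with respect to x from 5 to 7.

-10*log(3) - log(2) + 5*log(7)

Factor the denominator: x**2 - x - 6 = (x + 2)(x - 3).
Partial fractions: (-6*x + 13)/((x - 3)*(x + 2)) = -5/(x + 2) - 1/(x - 3).
An antiderivative is F(x) = -log(x - 3) - 5*log(x + 2).
Then F(7) - F(5) = (-10*log(3) - 2*log(2)) - (-5*log(7) - log(2)) = -10*log(3) - log(2) + 5*log(7).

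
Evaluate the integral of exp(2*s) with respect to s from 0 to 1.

-1/2 + exp(2)/2

An antiderivative is F(s) = exp(2*s)/2.
Then F(1) - F(0) = (exp(2)/2) - (1/2) = -1/2 + exp(2)/2.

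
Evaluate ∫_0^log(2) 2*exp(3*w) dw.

14/3

Let u = exp(w), so du = exp(w) dw. When w = 0, u = 1; when w = log(2), u = 2.
The integral becomes 2·∫ u**2 du from 1 to 2, with antiderivative 2*u**3/3.
Back in w: F(w) = 2*exp(3*w)/3.
Then F(log(2)) - F(0) = (16/3) - (2/3) = 14/3.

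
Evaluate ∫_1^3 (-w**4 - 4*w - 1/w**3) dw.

By the power rule, an antiderivative is F(w) = -w**5/5 - 2*w**2 + 1/(2*w**2).
Then F(3) - F(1) = (-5989/90) - (-17/10) = -2918/45.

-2918/45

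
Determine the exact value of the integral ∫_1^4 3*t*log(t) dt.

-45/4 + 48*log(2)

Integrate by parts once (u = ln t, dv = 3*t dt).
An antiderivative is F(t) = 3*t**2*(2*log(t) - 1)/4.
Then F(4) - F(1) = (-12 + 48*log(2)) - (-3/4) = -45/4 + 48*log(2).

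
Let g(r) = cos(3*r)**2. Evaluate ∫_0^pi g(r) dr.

Use the identity cos^2(3*r) = (1 + cos(6*r))/2.
An antiderivative is F(r) = r/2 + sin(6*r)/12.
Then F(pi) - F(0) = (pi/2) - (0) = pi/2.

pi/2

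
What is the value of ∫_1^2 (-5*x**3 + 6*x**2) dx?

-19/4

By the power rule, an antiderivative is F(x) = -5*x**4/4 + 2*x**3.
Then F(2) - F(1) = (-4) - (3/4) = -19/4.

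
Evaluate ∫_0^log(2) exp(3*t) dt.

7/3

Let u = exp(t), so du = exp(t) dt. When t = 0, u = 1; when t = log(2), u = 2.
The integral becomes ∫ u**2 du from 1 to 2, with antiderivative u**3/3.
Back in t: F(t) = exp(3*t)/3.
Then F(log(2)) - F(0) = (8/3) - (1/3) = 7/3.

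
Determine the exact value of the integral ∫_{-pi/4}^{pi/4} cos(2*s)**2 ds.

pi/4

Use the identity cos^2(2*s) = (1 + cos(4*s))/2.
An antiderivative is F(s) = s/2 + sin(4*s)/8.
Then F(pi/4) - F(-pi/4) = (pi/8) - (-pi/8) = pi/4.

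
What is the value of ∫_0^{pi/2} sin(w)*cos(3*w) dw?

-1/2

Use the identity sin(w)cos(3*w) = [sin(4*w) + sin(-2*w)]/2.
An antiderivative is F(w) = cos(2*w)/4 - cos(4*w)/8.
Then F(pi/2) - F(0) = (-3/8) - (1/8) = -1/2.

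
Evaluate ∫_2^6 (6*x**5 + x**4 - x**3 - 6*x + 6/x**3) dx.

By the power rule, an antiderivative is F(x) = x**6 + x**5/5 - x**4/4 - 3*x**2 - 3/x**2.
Then F(6) - F(2) = (2866747/60) - (1073/20) = 715882/15.

715882/15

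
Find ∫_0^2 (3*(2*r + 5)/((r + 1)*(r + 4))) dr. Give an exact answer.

-3*log(2) + 6*log(3)

Factor the denominator: r**2 + 5*r + 4 = (r + 4)(r + 1).
Partial fractions: 3*(2*r + 5)/((r + 1)*(r + 4)) = 3/(r + 4) + 3/(r + 1).
An antiderivative is F(r) = 3*log(r + 1) + 3*log(r + 4).
Then F(2) - F(0) = (3*log(2) + 6*log(3)) - (log(64)) = -3*log(2) + 6*log(3).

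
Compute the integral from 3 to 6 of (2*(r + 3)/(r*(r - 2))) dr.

7*log(2)

Factor the denominator: r**2 - 2*r = r(r - 2).
Partial fractions: 2*(r + 3)/(r*(r - 2)) = -3/r + 5/(r - 2).
An antiderivative is F(r) = -3*log(r) + 5*log(r - 2).
Then F(6) - F(3) = (-3*log(3) + 7*log(2)) - (-log(27)) = 7*log(2).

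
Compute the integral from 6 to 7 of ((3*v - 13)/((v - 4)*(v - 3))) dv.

-5*log(3) + 9*log(2)

Factor the denominator: v**2 - 7*v + 12 = (v - 3)(v - 4).
Partial fractions: (3*v - 13)/((v - 4)*(v - 3)) = 4/(v - 3) - 1/(v - 4).
An antiderivative is F(v) = -log(v - 4) + 4*log(v - 3).
Then F(7) - F(6) = (-log(3) + 8*log(2)) - (log(81/2)) = -5*log(3) + 9*log(2).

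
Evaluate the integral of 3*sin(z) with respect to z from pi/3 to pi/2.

3/2

An antiderivative is F(z) = -3*cos(z).
Then F(pi/2) - F(pi/3) = (0) - (-3/2) = 3/2.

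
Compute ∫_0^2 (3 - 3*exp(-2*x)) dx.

An antiderivative is F(x) = 3*x + 3*exp(-2*x)/2.
Then F(2) - F(0) = (3*exp(-4)/2 + 6) - (3/2) = 3*exp(-4)/2 + 9/2.

3*exp(-4)/2 + 9/2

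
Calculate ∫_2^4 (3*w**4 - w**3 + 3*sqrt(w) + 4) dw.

By the power rule, an antiderivative is F(w) = 3*w**5/5 - w**4/4 + 2*w**(3/2) + 4*w.
Then F(4) - F(2) = (2912/5) - (4*sqrt(2) + 116/5) = 2796/5 - 4*sqrt(2).

2796/5 - 4*sqrt(2)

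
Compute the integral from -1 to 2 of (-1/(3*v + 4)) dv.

-log(10)/3

An antiderivative is F(v) = -log(3*v + 4)/3.
Then F(2) - F(-1) = (-log(10)/3) - (0) = -log(10)/3.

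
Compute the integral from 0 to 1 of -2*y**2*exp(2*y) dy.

1/2 - exp(2)/2

Integrate by parts twice (u = y^2, dv = -2*exp(2*y) dy).
An antiderivative is F(y) = (-2*y**2 + 2*y - 1)*exp(2*y)/2.
Then F(1) - F(0) = (-exp(2)/2) - (-1/2) = 1/2 - exp(2)/2.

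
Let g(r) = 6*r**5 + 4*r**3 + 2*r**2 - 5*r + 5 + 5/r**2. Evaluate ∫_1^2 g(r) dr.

By the power rule, an antiderivative is F(r) = r**6 + r**4 + 2*r**3/3 - 5*r**2/2 + 5*r - 5/r.
Then F(2) - F(1) = (497/6) - (1/6) = 248/3.

248/3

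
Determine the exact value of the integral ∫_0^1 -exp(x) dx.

1 - E

An antiderivative is F(x) = -exp(x).
Then F(1) - F(0) = (-E) - (-1) = 1 - E.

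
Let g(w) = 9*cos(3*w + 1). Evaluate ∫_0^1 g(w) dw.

-3*sin(1) + 3*sin(4)

Let u = 3*w + 1, so du = 3 dw. When w = 0, u = 1; when w = 1, u = 4.
The integral becomes 3·∫ cos(u) du from 1 to 4, with antiderivative 3*sin(u).
Back in w: F(w) = 3*sin(3*w + 1).
Then F(1) - F(0) = (3*sin(4)) - (3*sin(1)) = -3*sin(1) + 3*sin(4).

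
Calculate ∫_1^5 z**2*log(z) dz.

-124/9 + 125*log(5)/3

Integrate by parts once (u = ln z, dv = z**2 dz).
An antiderivative is F(z) = z**3*(3*log(z) - 1)/9.
Then F(5) - F(1) = (-125/9 + 125*log(5)/3) - (-1/9) = -124/9 + 125*log(5)/3.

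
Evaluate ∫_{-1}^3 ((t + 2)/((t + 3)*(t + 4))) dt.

Factor the denominator: t**2 + 7*t + 12 = (t + 4)(t + 3).
Partial fractions: (t + 2)/((t + 3)*(t + 4)) = 2/(t + 4) - 1/(t + 3).
An antiderivative is F(t) = -log(t + 3) + 2*log(t + 4).
Then F(3) - F(-1) = (log(49/6)) - (log(9/2)) = log(49/27).

log(49/27)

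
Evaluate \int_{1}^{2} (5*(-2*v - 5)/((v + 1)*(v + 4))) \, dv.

-10*log(3) + 5*log(5)

Factor the denominator: v**2 + 5*v + 4 = (v + 4)(v + 1).
Partial fractions: 5*(-2*v - 5)/((v + 1)*(v + 4)) = -5/(v + 4) - 5/(v + 1).
An antiderivative is F(v) = -5*log(v + 1) - 5*log(v + 4).
Then F(2) - F(1) = (-10*log(3) - 5*log(2)) - (-5*log(5) - 5*log(2)) = -10*log(3) + 5*log(5).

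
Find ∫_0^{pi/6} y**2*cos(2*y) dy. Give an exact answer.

-sqrt(3)/8 + sqrt(3)*pi**2/144 + pi/24

Integrate by parts twice (u = y^2, dv = cos(2*y) dy).
An antiderivative is F(y) = y**2*sin(2*y)/2 + y*cos(2*y)/2 - sin(2*y)/4.
Then F(pi/6) - F(0) = (-sqrt(3)/8 + sqrt(3)*pi**2/144 + pi/24) - (0) = -sqrt(3)/8 + sqrt(3)*pi**2/144 + pi/24.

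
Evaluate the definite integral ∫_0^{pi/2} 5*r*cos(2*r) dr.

Integrate by parts once (u = r, dv = 5*cos(2*r) dr).
An antiderivative is F(r) = 5*r*sin(2*r)/2 + 5*cos(2*r)/4.
Then F(pi/2) - F(0) = (-5/4) - (5/4) = -5/2.

-5/2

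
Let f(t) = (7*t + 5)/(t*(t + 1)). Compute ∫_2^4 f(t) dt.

-2*log(3) + 2*log(5) + 5*log(2)

Factor the denominator: t**2 + t = (t + 1)t.
Partial fractions: (7*t + 5)/(t*(t + 1)) = 2/(t + 1) + 5/t.
An antiderivative is F(t) = 5*log(t) + 2*log(t + 1).
Then F(4) - F(2) = (2*log(5) + 10*log(2)) - (2*log(3) + 5*log(2)) = -2*log(3) + 2*log(5) + 5*log(2).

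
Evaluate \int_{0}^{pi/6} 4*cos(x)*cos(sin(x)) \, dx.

4*sin(1/2)

Let u = sin(x), so du = cos(x) dx. When x = 0, u = 0; when x = pi/6, u = 1/2.
The integral becomes 4·∫ cos(u) du from 0 to 1/2, with antiderivative 4*sin(u).
Back in x: F(x) = 4*sin(sin(x)).
Then F(pi/6) - F(0) = (4*sin(1/2)) - (0) = 4*sin(1/2).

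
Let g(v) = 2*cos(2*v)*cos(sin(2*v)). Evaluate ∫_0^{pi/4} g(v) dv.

sin(1)

Let u = sin(2*v), so du = 2*cos(2*v) dv. When v = 0, u = 0; when v = pi/4, u = 1.
The integral becomes ∫ cos(u) du from 0 to 1, with antiderivative sin(u).
Back in v: F(v) = sin(sin(2*v)).
Then F(pi/4) - F(0) = (sin(1)) - (0) = sin(1).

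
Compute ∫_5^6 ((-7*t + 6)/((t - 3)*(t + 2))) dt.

-9*log(2) - 3*log(3) + 4*log(7)

Factor the denominator: t**2 - t - 6 = (t + 2)(t - 3).
Partial fractions: (-7*t + 6)/((t - 3)*(t + 2)) = -4/(t + 2) - 3/(t - 3).
An antiderivative is F(t) = -3*log(t - 3) - 4*log(t + 2).
Then F(6) - F(5) = (-12*log(2) - 3*log(3)) - (-4*log(7) - 3*log(2)) = -9*log(2) - 3*log(3) + 4*log(7).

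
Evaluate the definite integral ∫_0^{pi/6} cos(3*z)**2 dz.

Use the identity cos^2(3*z) = (1 + cos(6*z))/2.
An antiderivative is F(z) = z/2 + sin(6*z)/12.
Then F(pi/6) - F(0) = (pi/12) - (0) = pi/12.

pi/12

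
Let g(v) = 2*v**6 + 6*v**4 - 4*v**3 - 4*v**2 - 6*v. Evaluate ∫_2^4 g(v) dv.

By the power rule, an antiderivative is F(v) = 2*v**7/7 + 6*v**5/5 - v**4 - 4*v**3/3 - 3*v**2.
Then F(4) - F(2) = (579664/105) - (3812/105) = 575852/105.

575852/105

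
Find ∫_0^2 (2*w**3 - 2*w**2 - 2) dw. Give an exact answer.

-4/3

By the power rule, an antiderivative is F(w) = w**4/2 - 2*w**3/3 - 2*w.
Then F(2) - F(0) = (-4/3) - (0) = -4/3.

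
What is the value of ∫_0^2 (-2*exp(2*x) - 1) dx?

-exp(4) - 1

An antiderivative is F(x) = -exp(2*x) - x.
Then F(2) - F(0) = (-exp(4) - 2) - (-1) = -exp(4) - 1.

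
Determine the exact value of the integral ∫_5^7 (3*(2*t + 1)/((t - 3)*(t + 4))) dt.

Factor the denominator: t**2 + t - 12 = (t + 4)(t - 3).
Partial fractions: 3*(2*t + 1)/((t - 3)*(t + 4)) = 3/(t + 4) + 3/(t - 3).
An antiderivative is F(t) = 3*log(t - 3) + 3*log(t + 4).
Then F(7) - F(5) = (6*log(2) + 3*log(11)) - (3*log(2) + 6*log(3)) = -6*log(3) + 3*log(2) + 3*log(11).

-6*log(3) + 3*log(2) + 3*log(11)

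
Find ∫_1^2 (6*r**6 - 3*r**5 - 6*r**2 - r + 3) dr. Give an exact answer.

454/7

By the power rule, an antiderivative is F(r) = 6*r**7/7 - r**6/2 - 2*r**3 - r**2/2 + 3*r.
Then F(2) - F(1) = (460/7) - (6/7) = 454/7.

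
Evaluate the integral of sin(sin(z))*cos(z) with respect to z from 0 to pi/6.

1 - cos(1/2)

Let u = sin(z), so du = cos(z) dz. When z = 0, u = 0; when z = pi/6, u = 1/2.
The integral becomes ∫ sin(u) du from 0 to 1/2, with antiderivative -cos(u).
Back in z: F(z) = -cos(sin(z)).
Then F(pi/6) - F(0) = (-cos(1/2)) - (-1) = 1 - cos(1/2).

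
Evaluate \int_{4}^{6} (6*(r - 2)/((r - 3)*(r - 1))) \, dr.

Factor the denominator: r**2 - 4*r + 3 = (r - 1)(r - 3).
Partial fractions: 6*(r - 2)/((r - 3)*(r - 1)) = 3/(r - 1) + 3/(r - 3).
An antiderivative is F(r) = 3*log(r - 3) + 3*log(r - 1).
Then F(6) - F(4) = (3*log(3) + 3*log(5)) - (log(27)) = 3*log(5).

3*log(5)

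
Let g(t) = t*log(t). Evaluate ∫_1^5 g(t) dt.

Integrate by parts once (u = ln t, dv = t dt).
An antiderivative is F(t) = t**2*(2*log(t) - 1)/4.
Then F(5) - F(1) = (-25/4 + 25*log(5)/2) - (-1/4) = -6 + 25*log(5)/2.

-6 + 25*log(5)/2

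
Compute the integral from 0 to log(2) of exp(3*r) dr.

Let u = exp(r), so du = exp(r) dr. When r = 0, u = 1; when r = log(2), u = 2.
The integral becomes ∫ u**2 du from 1 to 2, with antiderivative u**3/3.
Back in r: F(r) = exp(3*r)/3.
Then F(log(2)) - F(0) = (8/3) - (1/3) = 7/3.

7/3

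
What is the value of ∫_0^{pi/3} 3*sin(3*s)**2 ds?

pi/2

Use the identity sin^2(3*s) = (1 - cos(6*s))/2.
An antiderivative is F(s) = 3*s/2 - sin(6*s)/4.
Then F(pi/3) - F(0) = (pi/2) - (0) = pi/2.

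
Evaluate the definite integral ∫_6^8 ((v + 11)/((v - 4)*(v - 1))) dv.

-4*log(7) + 5*log(2) + 4*log(5)

Factor the denominator: v**2 - 5*v + 4 = (v - 1)(v - 4).
Partial fractions: (v + 11)/((v - 4)*(v - 1)) = -4/(v - 1) + 5/(v - 4).
An antiderivative is F(v) = 5*log(v - 4) - 4*log(v - 1).
Then F(8) - F(6) = (-4*log(7) + 10*log(2)) - (-4*log(5) + 5*log(2)) = -4*log(7) + 5*log(2) + 4*log(5).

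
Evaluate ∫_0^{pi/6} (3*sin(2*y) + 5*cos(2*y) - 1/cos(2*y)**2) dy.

An antiderivative is F(y) = 5*sin(2*y)/2 - 3*cos(2*y)/2 - tan(2*y)/2.
Then F(pi/6) - F(0) = (-3/4 + 3*sqrt(3)/4) - (-3/2) = 3/4 + 3*sqrt(3)/4.

3/4 + 3*sqrt(3)/4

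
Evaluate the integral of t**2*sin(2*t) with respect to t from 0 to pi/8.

-1/4 - sqrt(2)*pi**2/256 + sqrt(2)*pi/32 + sqrt(2)/8

Integrate by parts twice (u = t^2, dv = sin(2*t) dt).
An antiderivative is F(t) = -t**2*cos(2*t)/2 + t*sin(2*t)/2 + cos(2*t)/4.
Then F(pi/8) - F(0) = (sqrt(2)*(-pi**2 + 8*pi + 32)/256) - (1/4) = -1/4 - sqrt(2)*pi**2/256 + sqrt(2)*pi/32 + sqrt(2)/8.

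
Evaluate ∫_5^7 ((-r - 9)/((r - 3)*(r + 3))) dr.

log(5/16)

Factor the denominator: r**2 - 9 = (r + 3)(r - 3).
Partial fractions: (-r - 9)/((r - 3)*(r + 3)) = 1/(r + 3) - 2/(r - 3).
An antiderivative is F(r) = -2*log(r - 3) + log(r + 3).
Then F(7) - F(5) = (log(5/8)) - (log(2)) = log(5/16).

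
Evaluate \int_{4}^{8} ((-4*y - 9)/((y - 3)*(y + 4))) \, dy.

-3*log(5) - log(3) + log(2)

Factor the denominator: y**2 + y - 12 = (y + 4)(y - 3).
Partial fractions: (-4*y - 9)/((y - 3)*(y + 4)) = -1/(y + 4) - 3/(y - 3).
An antiderivative is F(y) = -3*log(y - 3) - log(y + 4).
Then F(8) - F(4) = (-3*log(5) - 2*log(2) - log(3)) - (-log(8)) = -3*log(5) - log(3) + log(2).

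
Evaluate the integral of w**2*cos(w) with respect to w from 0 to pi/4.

sqrt(2)*(-32 + pi**2 + 8*pi)/32

Integrate by parts twice (u = w^2, dv = cos(w) dw).
An antiderivative is F(w) = w**2*sin(w) + 2*w*cos(w) - 2*sin(w).
Then F(pi/4) - F(0) = (sqrt(2)*(-32 + pi**2 + 8*pi)/32) - (0) = sqrt(2)*(-32 + pi**2 + 8*pi)/32.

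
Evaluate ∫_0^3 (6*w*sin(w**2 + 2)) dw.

3*cos(2) - 3*cos(11)

Let u = w**2 + 2, so du = 2*w dw. When w = 0, u = 2; when w = 3, u = 11.
The integral becomes 3·∫ sin(u) du from 2 to 11, with antiderivative -3*cos(u).
Back in w: F(w) = -3*cos(w**2 + 2).
Then F(3) - F(0) = (-3*cos(11)) - (-3*cos(2)) = 3*cos(2) - 3*cos(11).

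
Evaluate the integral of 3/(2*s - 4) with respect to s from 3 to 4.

3*log(2)/2

An antiderivative is F(s) = 3*log(2*s - 4)/2.
Then F(4) - F(3) = (log(8)) - (3*log(2)/2) = 3*log(2)/2.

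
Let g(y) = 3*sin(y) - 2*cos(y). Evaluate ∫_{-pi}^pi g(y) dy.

0

An antiderivative is F(y) = -2*sin(y) - 3*cos(y).
Then F(pi) - F(-pi) = (3) - (3) = 0.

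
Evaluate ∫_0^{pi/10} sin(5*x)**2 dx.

Use the identity sin^2(5*x) = (1 - cos(10*x))/2.
An antiderivative is F(x) = x/2 - sin(10*x)/20.
Then F(pi/10) - F(0) = (pi/20) - (0) = pi/20.

pi/20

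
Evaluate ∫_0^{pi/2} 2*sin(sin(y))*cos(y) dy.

2 - 2*cos(1)

Let u = sin(y), so du = cos(y) dy. When y = 0, u = 0; when y = pi/2, u = 1.
The integral becomes 2·∫ sin(u) du from 0 to 1, with antiderivative -2*cos(u).
Back in y: F(y) = -2*cos(sin(y)).
Then F(pi/2) - F(0) = (-2*cos(1)) - (-2) = 2 - 2*cos(1).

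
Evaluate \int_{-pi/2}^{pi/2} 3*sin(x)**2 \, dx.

3*pi/2

Use the identity sin^2(x) = (1 - cos(2*x))/2.
An antiderivative is F(x) = 3*x/2 - 3*sin(2*x)/4.
Then F(pi/2) - F(-pi/2) = (3*pi/4) - (-3*pi/4) = 3*pi/2.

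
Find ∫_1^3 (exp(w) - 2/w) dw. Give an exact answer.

An antiderivative is F(w) = exp(w) - 2*log(w).
Then F(3) - F(1) = (-log(9) + exp(3)) - (exp(1)) = -exp(1) - log(9) + exp(3).

-exp(1) - log(9) + exp(3)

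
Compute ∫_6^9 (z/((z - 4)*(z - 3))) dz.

-7*log(2) + 4*log(5)

Factor the denominator: z**2 - 7*z + 12 = (z - 3)(z - 4).
Partial fractions: z/((z - 4)*(z - 3)) = -3/(z - 3) + 4/(z - 4).
An antiderivative is F(z) = 4*log(z - 4) - 3*log(z - 3).
Then F(9) - F(6) = (-3*log(3) - 3*log(2) + 4*log(5)) - (log(16/27)) = -7*log(2) + 4*log(5).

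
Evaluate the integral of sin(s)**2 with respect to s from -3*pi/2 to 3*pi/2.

Use the identity sin^2(s) = (1 - cos(2*s))/2.
An antiderivative is F(s) = s/2 - sin(2*s)/4.
Then F(3*pi/2) - F(-3*pi/2) = (3*pi/4) - (-3*pi/4) = 3*pi/2.

3*pi/2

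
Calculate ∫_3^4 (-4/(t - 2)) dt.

-log(16)

An antiderivative is F(t) = -4*log(t - 2).
Then F(4) - F(3) = (-log(16)) - (0) = -log(16).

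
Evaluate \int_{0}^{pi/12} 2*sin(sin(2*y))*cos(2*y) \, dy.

1 - cos(1/2)

Let u = sin(2*y), so du = 2*cos(2*y) dy. When y = 0, u = 0; when y = pi/12, u = 1/2.
The integral becomes ∫ sin(u) du from 0 to 1/2, with antiderivative -cos(u).
Back in y: F(y) = -cos(sin(2*y)).
Then F(pi/12) - F(0) = (-cos(1/2)) - (-1) = 1 - cos(1/2).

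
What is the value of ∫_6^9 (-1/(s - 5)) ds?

-log(4)

An antiderivative is F(s) = -log(s - 5).
Then F(9) - F(6) = (-log(4)) - (0) = -log(4).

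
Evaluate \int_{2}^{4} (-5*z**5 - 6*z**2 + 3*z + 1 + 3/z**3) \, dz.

-110455/32

By the power rule, an antiderivative is F(z) = -5*z**6/6 - 2*z**3 + 3*z**2/2 + z - 3/(2*z**2).
Then F(4) - F(2) = (-337289/96) - (-1481/24) = -110455/32.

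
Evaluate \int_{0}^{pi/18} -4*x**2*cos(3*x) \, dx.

-2*sqrt(3)*pi/81 - pi**2/486 + 4/27

Integrate by parts twice (u = x^2, dv = -4*cos(3*x) dx).
An antiderivative is F(x) = -4*x**2*sin(3*x)/3 - 8*x*cos(3*x)/9 + 8*sin(3*x)/27.
Then F(pi/18) - F(0) = (-2*sqrt(3)*pi/81 - pi**2/486 + 4/27) - (0) = -2*sqrt(3)*pi/81 - pi**2/486 + 4/27.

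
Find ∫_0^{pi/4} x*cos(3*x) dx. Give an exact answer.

Integrate by parts once (u = x, dv = cos(3*x) dx).
An antiderivative is F(x) = x*sin(3*x)/3 + cos(3*x)/9.
Then F(pi/4) - F(0) = (sqrt(2)*(-4 + 3*pi)/72) - (1/9) = -1/9 - sqrt(2)/18 + sqrt(2)*pi/24.

-1/9 - sqrt(2)/18 + sqrt(2)*pi/24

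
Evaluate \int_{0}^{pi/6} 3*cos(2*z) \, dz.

An antiderivative is F(z) = 3*sin(2*z)/2.
Then F(pi/6) - F(0) = (3*sqrt(3)/4) - (0) = 3*sqrt(3)/4.

3*sqrt(3)/4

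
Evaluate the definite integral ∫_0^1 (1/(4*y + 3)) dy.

An antiderivative is F(y) = log(4*y + 3)/4.
Then F(1) - F(0) = (log(7)/4) - (log(3)/4) = -log(3)/4 + log(7)/4.

-log(3)/4 + log(7)/4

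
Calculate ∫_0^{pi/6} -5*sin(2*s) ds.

-5/4

An antiderivative is F(s) = 5*cos(2*s)/2.
Then F(pi/6) - F(0) = (5/4) - (5/2) = -5/4.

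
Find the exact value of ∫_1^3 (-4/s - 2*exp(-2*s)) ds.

An antiderivative is F(s) = -4*log(s) + exp(-2*s).
Then F(3) - F(1) = (-4*log(3) + exp(-6)) - (exp(-2)) = -4*log(3) - exp(-2) + exp(-6).

-4*log(3) - exp(-2) + exp(-6)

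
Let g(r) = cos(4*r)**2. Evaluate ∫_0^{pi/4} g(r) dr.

Use the identity cos^2(4*r) = (1 + cos(8*r))/2.
An antiderivative is F(r) = r/2 + sin(8*r)/16.
Then F(pi/4) - F(0) = (pi/8) - (0) = pi/8.

pi/8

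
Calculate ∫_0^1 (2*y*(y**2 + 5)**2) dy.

Let u = y**2 + 5, so du = 2*y dy. When y = 0, u = 5; when y = 1, u = 6.
The integral becomes ∫ u**2 du from 5 to 6, with antiderivative u**3/3.
Back in y: F(y) = (y**2 + 5)**3/3.
Then F(1) - F(0) = (72) - (125/3) = 91/3.

91/3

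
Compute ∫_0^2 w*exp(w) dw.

Integrate by parts once (u = w, dv = exp(w) dw).
An antiderivative is F(w) = (w - 1)*exp(w).
Then F(2) - F(0) = (exp(2)) - (-1) = 1 + exp(2).

1 + exp(2)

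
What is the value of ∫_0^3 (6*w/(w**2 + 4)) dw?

Let u = w**2 + 4, so du = 2*w dw. When w = 0, u = 4; when w = 3, u = 13.
The integral becomes 3·∫ 1/u du from 4 to 13, with antiderivative 3*log(u).
Back in w: F(w) = 3*log(w**2 + 4).
Then F(3) - F(0) = (3*log(13)) - (log(64)) = -6*log(2) + 3*log(13).

-6*log(2) + 3*log(13)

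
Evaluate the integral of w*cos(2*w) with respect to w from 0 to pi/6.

Integrate by parts once (u = w, dv = cos(2*w) dw).
An antiderivative is F(w) = w*sin(2*w)/2 + cos(2*w)/4.
Then F(pi/6) - F(0) = (1/8 + sqrt(3)*pi/24) - (1/4) = -1/8 + sqrt(3)*pi/24.

-1/8 + sqrt(3)*pi/24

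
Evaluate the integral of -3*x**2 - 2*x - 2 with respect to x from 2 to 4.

By the power rule, an antiderivative is F(x) = -x**3 - x**2 - 2*x.
Then F(4) - F(2) = (-88) - (-16) = -72.

-72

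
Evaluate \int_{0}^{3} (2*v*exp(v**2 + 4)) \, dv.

-exp(4) + exp(13)

Let u = v**2 + 4, so du = 2*v dv. When v = 0, u = 4; when v = 3, u = 13.
The integral becomes ∫ exp(u) du from 4 to 13, with antiderivative exp(u).
Back in v: F(v) = exp(v**2 + 4).
Then F(3) - F(0) = (exp(13)) - (exp(4)) = -exp(4) + exp(13).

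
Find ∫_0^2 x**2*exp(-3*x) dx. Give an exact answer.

2/27 - 50*exp(-6)/27

Integrate by parts twice (u = x^2, dv = exp(-3*x) dx).
An antiderivative is F(x) = (-9*x**2 - 6*x - 2)*exp(-3*x)/27.
Then F(2) - F(0) = (-50*exp(-6)/27) - (-2/27) = 2/27 - 50*exp(-6)/27.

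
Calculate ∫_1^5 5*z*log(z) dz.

-30 + 125*log(5)/2

Integrate by parts once (u = ln z, dv = 5*z dz).
An antiderivative is F(z) = 5*z**2*(2*log(z) - 1)/4.
Then F(5) - F(1) = (-125/4 + 125*log(5)/2) - (-5/4) = -30 + 125*log(5)/2.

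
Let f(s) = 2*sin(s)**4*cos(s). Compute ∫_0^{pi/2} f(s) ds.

Let u = sin(s), so du = cos(s) ds. When s = 0, u = 0; when s = pi/2, u = 1.
The integral becomes 2·∫ u**4 du from 0 to 1, with antiderivative 2*u**5/5.
Back in s: F(s) = 2*sin(s)**5/5.
Then F(pi/2) - F(0) = (2/5) - (0) = 2/5.

2/5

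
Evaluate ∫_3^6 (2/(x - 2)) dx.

An antiderivative is F(x) = 2*log(x - 2).
Then F(6) - F(3) = (log(16)) - (0) = log(16).

log(16)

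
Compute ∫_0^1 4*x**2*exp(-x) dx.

8 - 20*exp(-1)

Integrate by parts twice (u = x^2, dv = 4*exp(-x) dx).
An antiderivative is F(x) = (-4*x**2 - 8*x - 8)*exp(-x).
Then F(1) - F(0) = (-20*exp(-1)) - (-8) = 8 - 20*exp(-1).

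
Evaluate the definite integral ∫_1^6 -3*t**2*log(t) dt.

-216*log(3) - 216*log(2) + 215/3

Integrate by parts once (u = ln t, dv = -3*t**2 dt).
An antiderivative is F(t) = -t**3*(3*log(t) - 1)/3.
Then F(6) - F(1) = (-216*log(3) - 216*log(2) + 72) - (1/3) = -216*log(3) - 216*log(2) + 215/3.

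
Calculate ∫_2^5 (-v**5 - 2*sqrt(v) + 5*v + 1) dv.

-2538 - 20*sqrt(5)/3 + 8*sqrt(2)/3

By the power rule, an antiderivative is F(v) = -v**6/6 - 4*v**(3/2)/3 + 5*v**2/2 + v.
Then F(5) - F(2) = (-7610/3 - 20*sqrt(5)/3) - (4/3 - 8*sqrt(2)/3) = -2538 - 20*sqrt(5)/3 + 8*sqrt(2)/3.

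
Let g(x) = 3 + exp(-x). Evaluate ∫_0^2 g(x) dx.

An antiderivative is F(x) = 3*x - exp(-x).
Then F(2) - F(0) = (6 - exp(-2)) - (-1) = 7 - exp(-2).

7 - exp(-2)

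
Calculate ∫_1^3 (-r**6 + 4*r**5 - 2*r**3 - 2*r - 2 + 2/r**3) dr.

7682/63

By the power rule, an antiderivative is F(r) = -r**7/7 + 2*r**6/3 - r**4/2 - r**2 - 2*r - 1/r**2.
Then F(3) - F(1) = (14863/126) - (-167/42) = 7682/63.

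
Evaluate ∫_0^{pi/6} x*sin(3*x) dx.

Integrate by parts once (u = x, dv = sin(3*x) dx).
An antiderivative is F(x) = -x*cos(3*x)/3 + sin(3*x)/9.
Then F(pi/6) - F(0) = (1/9) - (0) = 1/9.

1/9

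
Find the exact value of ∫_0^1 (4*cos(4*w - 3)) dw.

Let u = 4*w - 3, so du = 4 dw. When w = 0, u = -3; when w = 1, u = 1.
The integral becomes ∫ cos(u) du from -3 to 1, with antiderivative sin(u).
Back in w: F(w) = sin(4*w - 3).
Then F(1) - F(0) = (sin(1)) - (-sin(3)) = sin(3) + sin(1).

sin(3) + sin(1)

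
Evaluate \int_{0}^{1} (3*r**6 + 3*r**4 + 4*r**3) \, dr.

By the power rule, an antiderivative is F(r) = 3*r**7/7 + 3*r**5/5 + r**4.
Then F(1) - F(0) = (71/35) - (0) = 71/35.

71/35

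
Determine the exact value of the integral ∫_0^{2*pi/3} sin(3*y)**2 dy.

Use the identity sin^2(3*y) = (1 - cos(6*y))/2.
An antiderivative is F(y) = y/2 - sin(6*y)/12.
Then F(2*pi/3) - F(0) = (pi/3) - (0) = pi/3.

pi/3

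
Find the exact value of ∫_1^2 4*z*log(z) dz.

Integrate by parts once (u = ln z, dv = 4*z dz).
An antiderivative is F(z) = z**2*(2*log(z) - 1).
Then F(2) - F(1) = (-4 + 8*log(2)) - (-1) = -3 + 8*log(2).

-3 + 8*log(2)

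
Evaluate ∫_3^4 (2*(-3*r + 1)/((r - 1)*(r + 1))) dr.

Factor the denominator: r**2 - 1 = (r + 1)(r - 1).
Partial fractions: 2*(-3*r + 1)/((r - 1)*(r + 1)) = -4/(r + 1) - 2/(r - 1).
An antiderivative is F(r) = -2*log(r - 1) - 4*log(r + 1).
Then F(4) - F(3) = (-4*log(5) - 2*log(3)) - (-10*log(2)) = -4*log(5) - 2*log(3) + 10*log(2).

-4*log(5) - 2*log(3) + 10*log(2)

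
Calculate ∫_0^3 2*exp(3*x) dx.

An antiderivative is F(x) = 2*exp(3*x)/3.
Then F(3) - F(0) = (2*exp(9)/3) - (2/3) = -2/3 + 2*exp(9)/3.

-2/3 + 2*exp(9)/3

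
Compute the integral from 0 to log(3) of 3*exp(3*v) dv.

Let u = exp(v), so du = exp(v) dv. When v = 0, u = 1; when v = log(3), u = 3.
The integral becomes 3·∫ u**2 du from 1 to 3, with antiderivative u**3.
Back in v: F(v) = exp(3*v).
Then F(log(3)) - F(0) = (27) - (1) = 26.

26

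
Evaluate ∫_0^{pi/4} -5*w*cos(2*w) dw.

Integrate by parts once (u = w, dv = -5*cos(2*w) dw).
An antiderivative is F(w) = -5*w*sin(2*w)/2 - 5*cos(2*w)/4.
Then F(pi/4) - F(0) = (-5*pi/8) - (-5/4) = 5/4 - 5*pi/8.

5/4 - 5*pi/8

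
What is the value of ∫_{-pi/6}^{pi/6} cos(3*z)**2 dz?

Use the identity cos^2(3*z) = (1 + cos(6*z))/2.
An antiderivative is F(z) = z/2 + sin(6*z)/12.
Then F(pi/6) - F(-pi/6) = (pi/12) - (-pi/12) = pi/6.

pi/6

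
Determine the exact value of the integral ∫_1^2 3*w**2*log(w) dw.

Integrate by parts once (u = ln w, dv = 3*w**2 dw).
An antiderivative is F(w) = w**3*(3*log(w) - 1)/3.
Then F(2) - F(1) = (-8/3 + 8*log(2)) - (-1/3) = -7/3 + 8*log(2).

-7/3 + 8*log(2)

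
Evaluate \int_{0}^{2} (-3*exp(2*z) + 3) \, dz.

15/2 - 3*exp(4)/2

An antiderivative is F(z) = -3*exp(2*z)/2 + 3*z.
Then F(2) - F(0) = (6 - 3*exp(4)/2) - (-3/2) = 15/2 - 3*exp(4)/2.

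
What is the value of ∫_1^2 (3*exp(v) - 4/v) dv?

-3*exp(1) - log(16) + 3*exp(2)

An antiderivative is F(v) = 3*exp(v) - 4*log(v).
Then F(2) - F(1) = (-log(16) + 3*exp(2)) - (3*exp(1)) = -3*exp(1) - log(16) + 3*exp(2).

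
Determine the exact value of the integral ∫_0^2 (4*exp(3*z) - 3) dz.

-22/3 + 4*exp(6)/3

An antiderivative is F(z) = 4*exp(3*z)/3 - 3*z.
Then F(2) - F(0) = (-6 + 4*exp(6)/3) - (4/3) = -22/3 + 4*exp(6)/3.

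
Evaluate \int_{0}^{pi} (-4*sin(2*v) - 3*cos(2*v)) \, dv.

0

An antiderivative is F(v) = -3*sin(2*v)/2 + 2*cos(2*v).
Then F(pi) - F(0) = (2) - (2) = 0.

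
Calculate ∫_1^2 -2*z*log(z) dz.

3/2 - log(16)

Integrate by parts once (u = ln z, dv = -2*z dz).
An antiderivative is F(z) = -z**2*(2*log(z) - 1)/2.
Then F(2) - F(1) = (2 - log(16)) - (1/2) = 3/2 - log(16).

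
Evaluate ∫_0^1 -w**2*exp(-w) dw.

Integrate by parts twice (u = w^2, dv = -exp(-w) dw).
An antiderivative is F(w) = (w**2 + 2*w + 2)*exp(-w).
Then F(1) - F(0) = (5*exp(-1)) - (2) = -2 + 5*exp(-1).

-2 + 5*exp(-1)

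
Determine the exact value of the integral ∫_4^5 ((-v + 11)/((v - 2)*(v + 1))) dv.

-7*log(2) - log(3) + 4*log(5)

Factor the denominator: v**2 - v - 2 = (v + 1)(v - 2).
Partial fractions: (-v + 11)/((v - 2)*(v + 1)) = -4/(v + 1) + 3/(v - 2).
An antiderivative is F(v) = 3*log(v - 2) - 4*log(v + 1).
Then F(5) - F(4) = (-log(48)) - (-4*log(5) + 3*log(2)) = -7*log(2) - log(3) + 4*log(5).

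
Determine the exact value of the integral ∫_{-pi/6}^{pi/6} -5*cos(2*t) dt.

-5*sqrt(3)/2

An antiderivative is F(t) = -5*sin(2*t)/2.
Then F(pi/6) - F(-pi/6) = (-5*sqrt(3)/4) - (5*sqrt(3)/4) = -5*sqrt(3)/2.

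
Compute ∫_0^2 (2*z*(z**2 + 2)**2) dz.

Let u = z**2 + 2, so du = 2*z dz. When z = 0, u = 2; when z = 2, u = 6.
The integral becomes ∫ u**2 du from 2 to 6, with antiderivative u**3/3.
Back in z: F(z) = (z**2 + 2)**3/3.
Then F(2) - F(0) = (72) - (8/3) = 208/3.

208/3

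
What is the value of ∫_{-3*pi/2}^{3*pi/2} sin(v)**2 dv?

Use the identity sin^2(v) = (1 - cos(2*v))/2.
An antiderivative is F(v) = v/2 - sin(2*v)/4.
Then F(3*pi/2) - F(-3*pi/2) = (3*pi/4) - (-3*pi/4) = 3*pi/2.

3*pi/2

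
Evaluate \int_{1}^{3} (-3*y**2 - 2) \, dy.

By the power rule, an antiderivative is F(y) = -y**3 - 2*y.
Then F(3) - F(1) = (-33) - (-3) = -30.

-30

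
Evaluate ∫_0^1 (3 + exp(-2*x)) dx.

An antiderivative is F(x) = 3*x - exp(-2*x)/2.
Then F(1) - F(0) = (3 - exp(-2)/2) - (-1/2) = 7/2 - exp(-2)/2.

7/2 - exp(-2)/2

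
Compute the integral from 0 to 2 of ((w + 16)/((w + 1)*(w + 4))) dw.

Factor the denominator: w**2 + 5*w + 4 = (w + 4)(w + 1).
Partial fractions: (w + 16)/((w + 1)*(w + 4)) = -4/(w + 4) + 5/(w + 1).
An antiderivative is F(w) = 5*log(w + 1) - 4*log(w + 4).
Then F(2) - F(0) = (log(3/16)) - (-8*log(2)) = log(48).

log(48)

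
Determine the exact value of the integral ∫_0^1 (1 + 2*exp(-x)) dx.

3 - 2*exp(-1)

An antiderivative is F(x) = x - 2*exp(-x).
Then F(1) - F(0) = (1 - 2*exp(-1)) - (-2) = 3 - 2*exp(-1).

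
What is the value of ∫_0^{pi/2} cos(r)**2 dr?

pi/4

Use the identity cos^2(r) = (1 + cos(2*r))/2.
An antiderivative is F(r) = r/2 + sin(2*r)/4.
Then F(pi/2) - F(0) = (pi/4) - (0) = pi/4.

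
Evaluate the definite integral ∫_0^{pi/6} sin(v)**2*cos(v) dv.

1/24

Let u = sin(v), so du = cos(v) dv. When v = 0, u = 0; when v = pi/6, u = 1/2.
The integral becomes ∫ u**2 du from 0 to 1/2, with antiderivative u**3/3.
Back in v: F(v) = sin(v)**3/3.
Then F(pi/6) - F(0) = (1/24) - (0) = 1/24.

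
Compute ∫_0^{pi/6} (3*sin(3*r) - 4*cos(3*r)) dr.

-1/3

An antiderivative is F(r) = -4*sin(3*r)/3 - cos(3*r).
Then F(pi/6) - F(0) = (-4/3) - (-1) = -1/3.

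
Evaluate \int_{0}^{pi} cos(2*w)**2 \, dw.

pi/2

Use the identity cos^2(2*w) = (1 + cos(4*w))/2.
An antiderivative is F(w) = w/2 + sin(4*w)/8.
Then F(pi) - F(0) = (pi/2) - (0) = pi/2.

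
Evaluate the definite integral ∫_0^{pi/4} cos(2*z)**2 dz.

Use the identity cos^2(2*z) = (1 + cos(4*z))/2.
An antiderivative is F(z) = z/2 + sin(4*z)/8.
Then F(pi/4) - F(0) = (pi/8) - (0) = pi/8.

pi/8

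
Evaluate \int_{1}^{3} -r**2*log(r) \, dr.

Integrate by parts once (u = ln r, dv = -r**2 dr).
An antiderivative is F(r) = -r**3*(3*log(r) - 1)/9.
Then F(3) - F(1) = (3 - 9*log(3)) - (1/9) = 26/9 - 9*log(3).

26/9 - 9*log(3)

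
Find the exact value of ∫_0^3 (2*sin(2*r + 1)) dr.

-cos(7) + cos(1)

Let u = 2*r + 1, so du = 2 dr. When r = 0, u = 1; when r = 3, u = 7.
The integral becomes ∫ sin(u) du from 1 to 7, with antiderivative -cos(u).
Back in r: F(r) = -cos(2*r + 1).
Then F(3) - F(0) = (-cos(7)) - (-cos(1)) = -cos(7) + cos(1).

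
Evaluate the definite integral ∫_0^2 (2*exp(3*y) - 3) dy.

An antiderivative is F(y) = 2*exp(3*y)/3 - 3*y.
Then F(2) - F(0) = (-6 + 2*exp(6)/3) - (2/3) = -20/3 + 2*exp(6)/3.

-20/3 + 2*exp(6)/3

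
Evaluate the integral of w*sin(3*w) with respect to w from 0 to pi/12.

Integrate by parts once (u = w, dv = sin(3*w) dw).
An antiderivative is F(w) = -w*cos(3*w)/3 + sin(3*w)/9.
Then F(pi/12) - F(0) = (sqrt(2)*(4 - pi)/72) - (0) = sqrt(2)*(4 - pi)/72.

sqrt(2)*(4 - pi)/72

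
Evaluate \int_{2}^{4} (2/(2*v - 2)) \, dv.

log(3)

An antiderivative is F(v) = log(2*v - 2).
Then F(4) - F(2) = (log(6)) - (log(2)) = log(3).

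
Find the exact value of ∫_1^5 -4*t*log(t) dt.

Integrate by parts once (u = ln t, dv = -4*t dt).
An antiderivative is F(t) = -t**2*(2*log(t) - 1).
Then F(5) - F(1) = (25 - 50*log(5)) - (1) = 24 - 50*log(5).

24 - 50*log(5)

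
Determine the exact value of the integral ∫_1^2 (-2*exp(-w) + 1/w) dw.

-2*exp(-1) + 2*exp(-2) + log(2)

An antiderivative is F(w) = log(w) + 2*exp(-w).
Then F(2) - F(1) = (2*exp(-2) + log(2)) - (2*exp(-1)) = -2*exp(-1) + 2*exp(-2) + log(2).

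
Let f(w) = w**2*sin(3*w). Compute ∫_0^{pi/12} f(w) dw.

Integrate by parts twice (u = w^2, dv = sin(3*w) dw).
An antiderivative is F(w) = -w**2*cos(3*w)/3 + 2*w*sin(3*w)/9 + 2*cos(3*w)/27.
Then F(pi/12) - F(0) = (sqrt(2)*(-pi**2 + 8*pi + 32)/864) - (2/27) = -2/27 - sqrt(2)*pi**2/864 + sqrt(2)*pi/108 + sqrt(2)/27.

-2/27 - sqrt(2)*pi**2/864 + sqrt(2)*pi/108 + sqrt(2)/27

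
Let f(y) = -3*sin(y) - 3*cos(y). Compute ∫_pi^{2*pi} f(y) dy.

6

An antiderivative is F(y) = -3*sin(y) + 3*cos(y).
Then F(2*pi) - F(pi) = (3) - (-3) = 6.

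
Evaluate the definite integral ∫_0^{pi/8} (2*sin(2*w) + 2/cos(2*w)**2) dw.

An antiderivative is F(w) = -cos(2*w) + tan(2*w).
Then F(pi/8) - F(0) = (1 - sqrt(2)/2) - (-1) = 2 - sqrt(2)/2.

2 - sqrt(2)/2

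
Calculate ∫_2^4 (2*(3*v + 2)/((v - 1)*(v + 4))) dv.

-2*log(3) + 8*log(2)

Factor the denominator: v**2 + 3*v - 4 = (v + 4)(v - 1).
Partial fractions: 2*(3*v + 2)/((v - 1)*(v + 4)) = 4/(v + 4) + 2/(v - 1).
An antiderivative is F(v) = 2*log(v - 1) + 4*log(v + 4).
Then F(4) - F(2) = (2*log(3) + 12*log(2)) - (4*log(2) + 4*log(3)) = -2*log(3) + 8*log(2).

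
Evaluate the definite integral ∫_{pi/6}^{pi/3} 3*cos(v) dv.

-3/2 + 3*sqrt(3)/2

An antiderivative is F(v) = 3*sin(v).
Then F(pi/3) - F(pi/6) = (3*sqrt(3)/2) - (3/2) = -3/2 + 3*sqrt(3)/2.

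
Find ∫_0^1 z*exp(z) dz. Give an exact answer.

Integrate by parts once (u = z, dv = exp(z) dz).
An antiderivative is F(z) = (z - 1)*exp(z).
Then F(1) - F(0) = (0) - (-1) = 1.

1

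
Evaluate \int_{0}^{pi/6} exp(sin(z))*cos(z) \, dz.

Let u = sin(z), so du = cos(z) dz. When z = 0, u = 0; when z = pi/6, u = 1/2.
The integral becomes ∫ exp(u) du from 0 to 1/2, with antiderivative exp(u).
Back in z: F(z) = exp(sin(z)).
Then F(pi/6) - F(0) = (exp(1/2)) - (1) = -1 + exp(1/2).

-1 + exp(1/2)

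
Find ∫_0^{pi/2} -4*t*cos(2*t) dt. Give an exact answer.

Integrate by parts once (u = t, dv = -4*cos(2*t) dt).
An antiderivative is F(t) = -2*t*sin(2*t) - cos(2*t).
Then F(pi/2) - F(0) = (1) - (-1) = 2.

2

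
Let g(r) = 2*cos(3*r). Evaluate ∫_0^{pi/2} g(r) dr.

An antiderivative is F(r) = 2*sin(3*r)/3.
Then F(pi/2) - F(0) = (-2/3) - (0) = -2/3.

-2/3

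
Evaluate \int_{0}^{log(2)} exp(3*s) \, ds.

7/3

Let u = exp(s), so du = exp(s) ds. When s = 0, u = 1; when s = log(2), u = 2.
The integral becomes ∫ u**2 du from 1 to 2, with antiderivative u**3/3.
Back in s: F(s) = exp(3*s)/3.
Then F(log(2)) - F(0) = (8/3) - (1/3) = 7/3.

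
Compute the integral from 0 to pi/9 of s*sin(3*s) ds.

-pi/54 + sqrt(3)/18

Integrate by parts once (u = s, dv = sin(3*s) ds).
An antiderivative is F(s) = -s*cos(3*s)/3 + sin(3*s)/9.
Then F(pi/9) - F(0) = (-pi/54 + sqrt(3)/18) - (0) = -pi/54 + sqrt(3)/18.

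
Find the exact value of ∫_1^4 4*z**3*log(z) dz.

Integrate by parts once (u = ln z, dv = 4*z**3 dz).
An antiderivative is F(z) = z**4*(4*log(z) - 1)/4.
Then F(4) - F(1) = (-64 + 512*log(2)) - (-1/4) = -255/4 + 512*log(2).

-255/4 + 512*log(2)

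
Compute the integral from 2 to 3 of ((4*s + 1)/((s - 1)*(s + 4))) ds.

Factor the denominator: s**2 + 3*s - 4 = (s + 4)(s - 1).
Partial fractions: (4*s + 1)/((s - 1)*(s + 4)) = 3/(s + 4) + 1/(s - 1).
An antiderivative is F(s) = log(s - 1) + 3*log(s + 4).
Then F(3) - F(2) = (log(2) + 3*log(7)) - (3*log(2) + 3*log(3)) = -3*log(3) - 2*log(2) + 3*log(7).

-3*log(3) - 2*log(2) + 3*log(7)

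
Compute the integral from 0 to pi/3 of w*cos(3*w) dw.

-2/9

Integrate by parts once (u = w, dv = cos(3*w) dw).
An antiderivative is F(w) = w*sin(3*w)/3 + cos(3*w)/9.
Then F(pi/3) - F(0) = (-1/9) - (1/9) = -2/9.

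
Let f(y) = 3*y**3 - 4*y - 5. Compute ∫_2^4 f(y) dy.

146

By the power rule, an antiderivative is F(y) = 3*y**4/4 - 2*y**2 - 5*y.
Then F(4) - F(2) = (140) - (-6) = 146.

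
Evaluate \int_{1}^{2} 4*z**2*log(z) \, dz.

Integrate by parts once (u = ln z, dv = 4*z**2 dz).
An antiderivative is F(z) = 4*z**3*(3*log(z) - 1)/9.
Then F(2) - F(1) = (-32/9 + 32*log(2)/3) - (-4/9) = -28/9 + 32*log(2)/3.

-28/9 + 32*log(2)/3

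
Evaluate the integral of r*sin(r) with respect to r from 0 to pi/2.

Integrate by parts once (u = r, dv = sin(r) dr).
An antiderivative is F(r) = -r*cos(r) + sin(r).
Then F(pi/2) - F(0) = (1) - (0) = 1.

1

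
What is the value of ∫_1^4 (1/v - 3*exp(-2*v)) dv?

An antiderivative is F(v) = log(v) + 3*exp(-2*v)/2.
Then F(4) - F(1) = (3*exp(-8)/2 + 2*log(2)) - (3*exp(-2)/2) = -3*exp(-2)/2 + 3*exp(-8)/2 + 2*log(2).

-3*exp(-2)/2 + 3*exp(-8)/2 + 2*log(2)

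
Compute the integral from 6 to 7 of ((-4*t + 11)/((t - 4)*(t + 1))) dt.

-8*log(2) - log(3) + 3*log(7)

Factor the denominator: t**2 - 3*t - 4 = (t + 1)(t - 4).
Partial fractions: (-4*t + 11)/((t - 4)*(t + 1)) = -3/(t + 1) - 1/(t - 4).
An antiderivative is F(t) = -log(t - 4) - 3*log(t + 1).
Then F(7) - F(6) = (-9*log(2) - log(3)) - (-3*log(7) - log(2)) = -8*log(2) - log(3) + 3*log(7).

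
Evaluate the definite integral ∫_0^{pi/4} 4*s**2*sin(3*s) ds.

Integrate by parts twice (u = s^2, dv = 4*sin(3*s) ds).
An antiderivative is F(s) = -4*s**2*cos(3*s)/3 + 8*s*sin(3*s)/9 + 8*cos(3*s)/27.
Then F(pi/4) - F(0) = (sqrt(2)*(-32 + 24*pi + 9*pi**2)/216) - (8/27) = -8/27 - 4*sqrt(2)/27 + sqrt(2)*pi/9 + sqrt(2)*pi**2/24.

-8/27 - 4*sqrt(2)/27 + sqrt(2)*pi/9 + sqrt(2)*pi**2/24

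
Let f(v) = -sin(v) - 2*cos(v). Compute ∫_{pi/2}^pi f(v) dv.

1

An antiderivative is F(v) = -2*sin(v) + cos(v).
Then F(pi) - F(pi/2) = (-1) - (-2) = 1.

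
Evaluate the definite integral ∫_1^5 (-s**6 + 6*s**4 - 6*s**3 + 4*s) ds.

-290492/35

By the power rule, an antiderivative is F(s) = -s**7/7 + 6*s**5/5 - 3*s**4/2 + 2*s**2.
Then F(5) - F(1) = (-116175/14) - (109/70) = -290492/35.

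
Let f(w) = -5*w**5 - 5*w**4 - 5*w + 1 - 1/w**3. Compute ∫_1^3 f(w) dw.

By the power rule, an antiderivative is F(w) = -5*w**6/6 - w**5 - 5*w**2/2 + w + 1/(2*w**2).
Then F(3) - F(1) = (-15659/18) - (-17/6) = -7804/9.

-7804/9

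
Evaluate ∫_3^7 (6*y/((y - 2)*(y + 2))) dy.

Factor the denominator: y**2 - 4 = (y + 2)(y - 2).
Partial fractions: 6*y/((y - 2)*(y + 2)) = 3/(y + 2) + 3/(y - 2).
An antiderivative is F(y) = 3*log(y - 2) + 3*log(y + 2).
Then F(7) - F(3) = (3*log(5) + 6*log(3)) - (3*log(5)) = 6*log(3).

6*log(3)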